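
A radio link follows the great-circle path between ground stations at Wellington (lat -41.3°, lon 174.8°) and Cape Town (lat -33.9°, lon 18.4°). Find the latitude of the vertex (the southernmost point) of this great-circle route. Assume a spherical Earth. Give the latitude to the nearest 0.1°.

The great circle lies in the plane with unit normal n̂ = (p₁ × p₂)/|p₁ × p₂|.
Here n̂_z ≈ -0.255; the vertex latitude is φ_max = arccos|n̂_z| ≈ 75.2°.

≈ -75.2°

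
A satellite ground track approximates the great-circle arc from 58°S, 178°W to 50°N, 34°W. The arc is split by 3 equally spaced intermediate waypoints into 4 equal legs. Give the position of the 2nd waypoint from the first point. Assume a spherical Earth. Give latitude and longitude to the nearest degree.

From cos δ = sin φ₁ sin φ₂ + cos φ₁ cos φ₂ cos Δλ, the central angle is δ ≈ 2.752 rad (157.7°).
Interpolate at f = 2/4 with slerp weights a = sin((1−f)δ)/sin δ ≈ 2.586, b = sin(fδ)/sin δ ≈ 2.586.
p = a·p₁ + b·p₂ ≈ (0.009, -0.977, -0.212); φ = arcsin(p_z) ≈ -12.24°, λ = atan2(p_y, p_x) ≈ -89.50°.

≈ 12°S, 89°W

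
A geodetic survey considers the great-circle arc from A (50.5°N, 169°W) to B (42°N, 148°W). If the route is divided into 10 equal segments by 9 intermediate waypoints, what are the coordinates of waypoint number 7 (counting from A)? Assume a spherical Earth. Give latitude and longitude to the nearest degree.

From cos δ = sin φ₁ sin φ₂ + cos φ₁ cos φ₂ cos Δλ, the central angle is δ ≈ 0.292 rad (16.7°).
Interpolate at f = 7/10 with slerp weights a = sin((1−f)δ)/sin δ ≈ 0.304, b = sin(fδ)/sin δ ≈ 0.705.
p = a·p₁ + b·p₂ ≈ (-0.634, -0.315, 0.706); φ = arcsin(p_z) ≈ 44.94°, λ = atan2(p_y, p_x) ≈ -153.62°.

≈ (45°N, 154°W)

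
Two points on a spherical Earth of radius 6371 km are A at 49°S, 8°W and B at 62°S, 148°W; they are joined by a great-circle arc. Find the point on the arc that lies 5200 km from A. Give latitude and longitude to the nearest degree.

Convert each endpoint to a unit vector on the sphere (x = cos φ cos λ, y = cos φ sin λ, z = sin φ).
The central angle between the endpoints is δ = arccos(p₁·p₂) ≈ 1.126 rad (64.5°). The total great-circle distance is δ·R ≈ 1.126 × 6371 ≈ 7173 km, so the target fraction is f = 5200/7173 ≈ 0.725.
Interpolate at f ≈ 0.725 with slerp weights a = sin((1−f)δ)/sin δ ≈ 0.338, b = sin(fδ)/sin δ ≈ 0.807.
p = a·p₁ + b·p₂ ≈ (-0.102, -0.232, -0.967); φ = arcsin(p_z) ≈ -75.34°, λ = atan2(p_y, p_x) ≈ -113.77°.

≈ 75°S, 114°W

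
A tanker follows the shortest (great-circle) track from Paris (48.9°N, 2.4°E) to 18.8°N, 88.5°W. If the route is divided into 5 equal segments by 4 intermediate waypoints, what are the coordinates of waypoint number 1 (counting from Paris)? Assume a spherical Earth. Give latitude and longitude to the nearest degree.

≈ 50°N, 21°W

Write both endpoints as unit vectors p₁, p₂ with components (cos φ cos λ, cos φ sin λ, sin φ).
The central angle between the endpoints is δ = arccos(p₁·p₂) ≈ 1.336 rad (76.5°).
Interpolate at f = 1/5 with slerp weights a = sin((1−f)δ)/sin δ ≈ 0.901, b = sin(fδ)/sin δ ≈ 0.271.
p = a·p₁ + b·p₂ ≈ (0.599, -0.232, 0.767); φ = arcsin(p_z) ≈ 50.05°, λ = atan2(p_y, p_x) ≈ -21.19°.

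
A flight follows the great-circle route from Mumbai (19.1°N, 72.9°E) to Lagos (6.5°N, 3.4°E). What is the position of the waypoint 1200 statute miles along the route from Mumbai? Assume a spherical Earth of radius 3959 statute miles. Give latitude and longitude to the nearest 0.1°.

≈ 18.1°N, 54.6°E

Write both endpoints as unit vectors p₁, p₂ with components (cos φ cos λ, cos φ sin λ, sin φ).
The central angle between the endpoints is δ = arccos(p₁·p₂) ≈ 1.196 rad (68.5°). The total great-circle distance is δ·R ≈ 1.196 × 3959 ≈ 4736 mi, so the target fraction is f = 1200/4736 ≈ 0.253.
Interpolate at f ≈ 0.253 with slerp weights a = sin((1−f)δ)/sin δ ≈ 0.837, b = sin(fδ)/sin δ ≈ 0.321.
p = a·p₁ + b·p₂ ≈ (0.551, 0.775, 0.310); φ = arcsin(p_z) ≈ 18.07°, λ = atan2(p_y, p_x) ≈ 54.60°.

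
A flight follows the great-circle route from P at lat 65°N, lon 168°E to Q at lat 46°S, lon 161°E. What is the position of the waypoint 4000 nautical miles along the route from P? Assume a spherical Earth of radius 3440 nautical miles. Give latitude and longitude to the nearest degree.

The haversine formula gives a central angle δ ≈ 1.940 rad (111.1°) between the endpoints. The total great-circle distance is δ·R ≈ 1.940 × 3440 ≈ 6672 nmi, so the target fraction is f = 4000/6672 ≈ 0.599.
Interpolate at f ≈ 0.599 with slerp weights a = sin((1−f)δ)/sin δ ≈ 0.752, b = sin(fδ)/sin δ ≈ 0.984.
p = a·p₁ + b·p₂ ≈ (-0.957, 0.289, -0.027); φ = arcsin(p_z) ≈ -1.53°, λ = atan2(p_y, p_x) ≈ 163.22°.

≈ lat 2°S, lon 163°E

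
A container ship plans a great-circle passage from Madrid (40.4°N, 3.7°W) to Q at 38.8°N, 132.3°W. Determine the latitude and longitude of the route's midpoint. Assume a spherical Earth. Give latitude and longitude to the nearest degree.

The haversine formula gives a central angle δ ≈ 1.535 rad (87.9°) between the endpoints.
Interpolate at f = 1/2 with slerp weights a = sin((1−f)δ)/sin δ ≈ 0.695, b = sin(fδ)/sin δ ≈ 0.695.
p = a·p₁ + b·p₂ ≈ (0.164, -0.435, 0.886); φ = arcsin(p_z) ≈ 62.33°, λ = atan2(p_y, p_x) ≈ -69.37°.

≈ 62°N, 69°W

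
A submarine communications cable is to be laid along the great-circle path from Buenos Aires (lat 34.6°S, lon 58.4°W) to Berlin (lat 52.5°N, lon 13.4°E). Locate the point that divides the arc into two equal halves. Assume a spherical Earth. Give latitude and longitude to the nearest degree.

From cos δ = sin φ₁ sin φ₂ + cos φ₁ cos φ₂ cos Δλ, the central angle is δ ≈ 1.869 rad (107.1°).
Interpolate at f = 1/2 with slerp weights a = sin((1−f)δ)/sin δ ≈ 0.842, b = sin(fδ)/sin δ ≈ 0.842.
p = a·p₁ + b·p₂ ≈ (0.861, -0.471, 0.190); φ = arcsin(p_z) ≈ 10.94°, λ = atan2(p_y, p_x) ≈ -28.69°.

≈ lat 11°N, lon 29°W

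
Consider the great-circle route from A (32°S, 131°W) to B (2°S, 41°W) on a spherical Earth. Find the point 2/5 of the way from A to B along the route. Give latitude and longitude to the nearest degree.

From cos δ = sin φ₁ sin φ₂ + cos φ₁ cos φ₂ cos Δλ, the central angle is δ ≈ 1.552 rad (88.9°).
Interpolate at f = 2/5 with slerp weights a = sin((1−f)δ)/sin δ ≈ 0.803, b = sin(fδ)/sin δ ≈ 0.582.
p = a·p₁ + b·p₂ ≈ (-0.008, -0.895, -0.446); φ = arcsin(p_z) ≈ -26.46°, λ = atan2(p_y, p_x) ≈ -90.49°.

≈ (26°S, 90°W)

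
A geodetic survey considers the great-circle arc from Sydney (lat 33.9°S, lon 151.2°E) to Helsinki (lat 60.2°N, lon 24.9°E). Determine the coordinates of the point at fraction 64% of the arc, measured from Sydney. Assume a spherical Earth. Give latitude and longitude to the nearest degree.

Convert each endpoint to a unit vector on the sphere (x = cos φ cos λ, y = cos φ sin λ, z = sin φ).
The central angle between the endpoints is δ = arccos(p₁·p₂) ≈ 2.386 rad (136.7°).
Interpolate at f = 0.64 with slerp weights a = sin((1−f)δ)/sin δ ≈ 1.105, b = sin(fδ)/sin δ ≈ 1.458.
p = a·p₁ + b·p₂ ≈ (-0.147, 0.747, 0.649); φ = arcsin(p_z) ≈ 40.44°, λ = atan2(p_y, p_x) ≈ 101.10°.

≈ lat 40°N, lon 101°E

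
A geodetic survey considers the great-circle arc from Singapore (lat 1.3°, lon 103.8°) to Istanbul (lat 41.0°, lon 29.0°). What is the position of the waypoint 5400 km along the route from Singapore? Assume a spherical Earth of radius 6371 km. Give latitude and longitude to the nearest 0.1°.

Write both endpoints as unit vectors p₁, p₂ with components (cos φ cos λ, cos φ sin λ, sin φ).
The central angle between the endpoints is δ = arccos(p₁·p₂) ≈ 1.356 rad (77.7°). The total great-circle distance is δ·R ≈ 1.356 × 6371 ≈ 8642 km, so the target fraction is f = 5400/8642 ≈ 0.625.
Interpolate at f ≈ 0.625 with slerp weights a = sin((1−f)δ)/sin δ ≈ 0.499, b = sin(fδ)/sin δ ≈ 0.767.
p = a·p₁ + b·p₂ ≈ (0.388, 0.765, 0.515); φ = arcsin(p_z) ≈ 30.98°, λ = atan2(p_y, p_x) ≈ 63.13°.

≈ lat 31.0°, lon 63.1°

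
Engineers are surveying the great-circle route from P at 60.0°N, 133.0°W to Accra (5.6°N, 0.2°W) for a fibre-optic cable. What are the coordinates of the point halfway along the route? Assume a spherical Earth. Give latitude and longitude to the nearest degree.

≈ 52°N, 29°W

From cos δ = sin φ₁ sin φ₂ + cos φ₁ cos φ₂ cos Δλ, the central angle is δ ≈ 1.827 rad (104.7°).
Interpolate at f = 1/2 with slerp weights a = sin((1−f)δ)/sin δ ≈ 0.818, b = sin(fδ)/sin δ ≈ 0.818.
p = a·p₁ + b·p₂ ≈ (0.535, -0.302, 0.789); φ = arcsin(p_z) ≈ 52.06°, λ = atan2(p_y, p_x) ≈ -29.43°.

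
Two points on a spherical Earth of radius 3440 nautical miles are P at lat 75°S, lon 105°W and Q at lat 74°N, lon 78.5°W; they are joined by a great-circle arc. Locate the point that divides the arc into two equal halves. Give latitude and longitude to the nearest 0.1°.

Write both endpoints as unit vectors p₁, p₂ with components (cos φ cos λ, cos φ sin λ, sin φ).
The central angle between the endpoints is δ = arccos(p₁·p₂) ≈ 2.615 rad (149.8°).
Interpolate at f = 1/2 with slerp weights a = sin((1−f)δ)/sin δ ≈ 1.922, b = sin(fδ)/sin δ ≈ 1.922.
p = a·p₁ + b·p₂ ≈ (-0.023, -1.000, -0.009); φ = arcsin(p_z) ≈ -0.51°, λ = atan2(p_y, p_x) ≈ -91.33°.

≈ lat 0.5°S, lon 91.3°W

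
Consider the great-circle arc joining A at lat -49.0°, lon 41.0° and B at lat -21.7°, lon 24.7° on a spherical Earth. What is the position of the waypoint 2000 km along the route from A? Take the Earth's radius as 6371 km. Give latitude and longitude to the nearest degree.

Convert each endpoint to a unit vector on the sphere (x = cos φ cos λ, y = cos φ sin λ, z = sin φ).
The central angle between the endpoints is δ = arccos(p₁·p₂) ≈ 0.527 rad (30.2°). The total great-circle distance is δ·R ≈ 0.527 × 6371 ≈ 3360 km, so the target fraction is f = 2000/3360 ≈ 0.595.
Interpolate at f ≈ 0.595 with slerp weights a = sin((1−f)δ)/sin δ ≈ 0.421, b = sin(fδ)/sin δ ≈ 0.614.
p = a·p₁ + b·p₂ ≈ (0.726, 0.419, -0.545); φ = arcsin(p_z) ≈ -32.99°, λ = atan2(p_y, p_x) ≈ 30.00°.

≈ lat -33°, lon 30°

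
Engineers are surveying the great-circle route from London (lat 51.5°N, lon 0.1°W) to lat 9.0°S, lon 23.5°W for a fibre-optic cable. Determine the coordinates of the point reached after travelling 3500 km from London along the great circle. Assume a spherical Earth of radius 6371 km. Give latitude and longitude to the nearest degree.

≈ lat 22°N, lon 14°W

Write both endpoints as unit vectors p₁, p₂ with components (cos φ cos λ, cos φ sin λ, sin φ).
The central angle between the endpoints is δ = arccos(p₁·p₂) ≈ 1.113 rad (63.8°). The total great-circle distance is δ·R ≈ 1.113 × 6371 ≈ 7092 km, so the target fraction is f = 3500/7092 ≈ 0.494.
Interpolate at f ≈ 0.494 with slerp weights a = sin((1−f)δ)/sin δ ≈ 0.596, b = sin(fδ)/sin δ ≈ 0.582.
p = a·p₁ + b·p₂ ≈ (0.898, -0.230, 0.375); φ = arcsin(p_z) ≈ 22.03°, λ = atan2(p_y, p_x) ≈ -14.36°.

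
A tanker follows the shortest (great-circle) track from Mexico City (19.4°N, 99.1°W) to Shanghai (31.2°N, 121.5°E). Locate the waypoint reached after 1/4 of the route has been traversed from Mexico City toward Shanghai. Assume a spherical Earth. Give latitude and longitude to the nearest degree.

Write both endpoints as unit vectors p₁, p₂ with components (cos φ cos λ, cos φ sin λ, sin φ).
The central angle between the endpoints is δ = arccos(p₁·p₂) ≈ 2.027 rad (116.1°).
Interpolate at f = 1/4 with slerp weights a = sin((1−f)δ)/sin δ ≈ 1.112, b = sin(fδ)/sin δ ≈ 0.541.
p = a·p₁ + b·p₂ ≈ (-0.408, -0.642, 0.650); φ = arcsin(p_z) ≈ 40.51°, λ = atan2(p_y, p_x) ≈ -122.42°.

≈ 41°N, 122°W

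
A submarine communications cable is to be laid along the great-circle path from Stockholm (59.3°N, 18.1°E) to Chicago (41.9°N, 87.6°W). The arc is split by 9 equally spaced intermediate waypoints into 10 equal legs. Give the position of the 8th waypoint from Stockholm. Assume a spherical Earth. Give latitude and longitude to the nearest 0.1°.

Convert each endpoint to a unit vector on the sphere (x = cos φ cos λ, y = cos φ sin λ, z = sin φ).
The central angle between the endpoints is δ = arccos(p₁·p₂) ≈ 1.080 rad (61.9°).
Interpolate at f = 8/10 with slerp weights a = sin((1−f)δ)/sin δ ≈ 0.243, b = sin(fδ)/sin δ ≈ 0.862.
p = a·p₁ + b·p₂ ≈ (0.145, -0.603, 0.785); φ = arcsin(p_z) ≈ 51.70°, λ = atan2(p_y, p_x) ≈ -76.49°.

≈ 51.7°N, 76.5°W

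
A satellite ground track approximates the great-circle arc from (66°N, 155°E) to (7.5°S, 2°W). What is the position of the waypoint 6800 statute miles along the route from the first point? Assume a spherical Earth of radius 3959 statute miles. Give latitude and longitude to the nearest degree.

≈ (13°N, 2°E)

Write both endpoints as unit vectors p₁, p₂ with components (cos φ cos λ, cos φ sin λ, sin φ).
The central angle between the endpoints is δ = arccos(p₁·p₂) ≈ 2.083 rad (119.4°). The total great-circle distance is δ·R ≈ 2.083 × 3959 ≈ 8248 mi, so the target fraction is f = 6800/8248 ≈ 0.824.
Interpolate at f ≈ 0.824 with slerp weights a = sin((1−f)δ)/sin δ ≈ 0.410, b = sin(fδ)/sin δ ≈ 1.135.
p = a·p₁ + b·p₂ ≈ (0.973, 0.031, 0.227); φ = arcsin(p_z) ≈ 13.11°, λ = atan2(p_y, p_x) ≈ 1.84°.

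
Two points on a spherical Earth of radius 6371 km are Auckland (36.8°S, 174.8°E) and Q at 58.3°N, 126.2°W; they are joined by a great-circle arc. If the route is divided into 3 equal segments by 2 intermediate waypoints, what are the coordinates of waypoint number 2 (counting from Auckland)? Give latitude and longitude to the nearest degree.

≈ 29°N, 155°W

The haversine formula gives a central angle δ ≈ 1.868 rad (107.0°) between the endpoints.
Interpolate at f = 2/3 with slerp weights a = sin((1−f)δ)/sin δ ≈ 0.610, b = sin(fδ)/sin δ ≈ 0.991.
p = a·p₁ + b·p₂ ≈ (-0.794, -0.376, 0.478); φ = arcsin(p_z) ≈ 28.54°, λ = atan2(p_y, p_x) ≈ -154.66°.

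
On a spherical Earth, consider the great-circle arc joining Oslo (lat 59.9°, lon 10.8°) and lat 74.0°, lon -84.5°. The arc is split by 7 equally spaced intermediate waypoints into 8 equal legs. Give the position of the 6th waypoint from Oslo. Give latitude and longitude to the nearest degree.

Convert each endpoint to a unit vector on the sphere (x = cos φ cos λ, y = cos φ sin λ, z = sin φ).
The central angle between the endpoints is δ = arccos(p₁·p₂) ≈ 0.611 rad (35.0°).
Interpolate at f = 6/8 with slerp weights a = sin((1−f)δ)/sin δ ≈ 0.265, b = sin(fδ)/sin δ ≈ 0.771.
p = a·p₁ + b·p₂ ≈ (0.151, -0.187, 0.971); φ = arcsin(p_z) ≈ 76.11°, λ = atan2(p_y, p_x) ≈ -51.02°.

≈ lat 76°, lon -51°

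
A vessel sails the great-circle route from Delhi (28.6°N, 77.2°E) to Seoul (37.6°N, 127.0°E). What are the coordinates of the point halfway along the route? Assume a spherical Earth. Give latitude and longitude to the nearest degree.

The haversine formula gives a central angle δ ≈ 0.736 rad (42.2°) between the endpoints.
Interpolate at f = 1/2 with slerp weights a = sin((1−f)δ)/sin δ ≈ 0.536, b = sin(fδ)/sin δ ≈ 0.536.
p = a·p₁ + b·p₂ ≈ (-0.151, 0.798, 0.583); φ = arcsin(p_z) ≈ 35.70°, λ = atan2(p_y, p_x) ≈ 100.74°.

≈ 36°N, 101°E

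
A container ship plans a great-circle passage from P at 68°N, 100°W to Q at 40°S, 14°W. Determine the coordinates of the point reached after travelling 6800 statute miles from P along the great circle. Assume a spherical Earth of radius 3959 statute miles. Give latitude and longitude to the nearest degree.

≈ 16°S, 26°W

Write both endpoints as unit vectors p₁, p₂ with components (cos φ cos λ, cos φ sin λ, sin φ).
The central angle between the endpoints is δ = arccos(p₁·p₂) ≈ 2.185 rad (125.2°). The total great-circle distance is δ·R ≈ 2.185 × 3959 ≈ 8649 mi, so the target fraction is f = 6800/8649 ≈ 0.786.
Interpolate at f ≈ 0.786 with slerp weights a = sin((1−f)δ)/sin δ ≈ 0.551, b = sin(fδ)/sin δ ≈ 1.210.
p = a·p₁ + b·p₂ ≈ (0.864, -0.427, -0.267); φ = arcsin(p_z) ≈ -15.50°, λ = atan2(p_y, p_x) ≈ -26.33°.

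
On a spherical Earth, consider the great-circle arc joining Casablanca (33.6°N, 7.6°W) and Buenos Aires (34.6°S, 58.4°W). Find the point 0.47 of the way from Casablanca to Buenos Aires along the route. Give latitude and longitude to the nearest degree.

From cos δ = sin φ₁ sin φ₂ + cos φ₁ cos φ₂ cos Δλ, the central angle is δ ≈ 1.451 rad (83.2°).
Interpolate at f = 0.47 with slerp weights a = sin((1−f)δ)/sin δ ≈ 0.701, b = sin(fδ)/sin δ ≈ 0.635.
p = a·p₁ + b·p₂ ≈ (0.852, -0.522, 0.027); φ = arcsin(p_z) ≈ 1.55°, λ = atan2(p_y, p_x) ≈ -31.50°.

≈ 2°N, 32°W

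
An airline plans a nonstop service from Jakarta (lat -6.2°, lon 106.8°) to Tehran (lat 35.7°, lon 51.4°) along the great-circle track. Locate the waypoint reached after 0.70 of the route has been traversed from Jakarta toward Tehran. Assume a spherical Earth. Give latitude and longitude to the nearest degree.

Write both endpoints as unit vectors p₁, p₂ with components (cos φ cos λ, cos φ sin λ, sin φ).
The central angle between the endpoints is δ = arccos(p₁·p₂) ≈ 1.164 rad (66.7°).
Interpolate at f = 0.70 with slerp weights a = sin((1−f)δ)/sin δ ≈ 0.373, b = sin(fδ)/sin δ ≈ 0.792.
p = a·p₁ + b·p₂ ≈ (0.294, 0.857, 0.422); φ = arcsin(p_z) ≈ 24.97°, λ = atan2(p_y, p_x) ≈ 71.05°.

≈ lat 25°, lon 71°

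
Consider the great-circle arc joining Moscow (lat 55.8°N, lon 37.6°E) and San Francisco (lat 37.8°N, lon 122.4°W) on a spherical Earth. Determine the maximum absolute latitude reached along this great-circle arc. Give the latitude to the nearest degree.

The great circle lies in the plane with unit normal n̂ = (p₁ × p₂)/|p₁ × p₂|.
Here n̂_z ≈ -0.153; the vertex latitude is φ_max = arccos|n̂_z| ≈ 81.2°.
Check via Clairaut: cos φ_max = |cos φ₁| · sin C = cos(55.8°)·sin(15.7°) ≈ 0.153, again giving ≈ 81.2°.

≈ 81°N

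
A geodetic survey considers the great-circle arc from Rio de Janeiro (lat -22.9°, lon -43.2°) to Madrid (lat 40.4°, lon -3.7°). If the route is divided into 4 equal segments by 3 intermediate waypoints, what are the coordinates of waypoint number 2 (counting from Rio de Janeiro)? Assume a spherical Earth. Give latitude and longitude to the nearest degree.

≈ lat 9°, lon -25°

Write both endpoints as unit vectors p₁, p₂ with components (cos φ cos λ, cos φ sin λ, sin φ).
The central angle between the endpoints is δ = arccos(p₁·p₂) ≈ 1.277 rad (73.2°).
Interpolate at f = 2/4 with slerp weights a = sin((1−f)δ)/sin δ ≈ 0.623, b = sin(fδ)/sin δ ≈ 0.623.
p = a·p₁ + b·p₂ ≈ (0.891, -0.423, 0.161); φ = arcsin(p_z) ≈ 9.28°, λ = atan2(p_y, p_x) ≈ -25.40°.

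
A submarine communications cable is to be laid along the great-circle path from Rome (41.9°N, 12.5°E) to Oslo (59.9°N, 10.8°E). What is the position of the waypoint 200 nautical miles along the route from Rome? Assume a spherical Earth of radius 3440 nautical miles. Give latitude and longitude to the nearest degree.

The haversine formula gives a central angle δ ≈ 0.315 rad (18.0°) between the endpoints. The total great-circle distance is δ·R ≈ 0.315 × 3440 ≈ 1083 nmi, so the target fraction is f = 200/1083 ≈ 0.185.
Interpolate at f ≈ 0.185 with slerp weights a = sin((1−f)δ)/sin δ ≈ 0.820, b = sin(fδ)/sin δ ≈ 0.188.
p = a·p₁ + b·p₂ ≈ (0.688, 0.150, 0.710); φ = arcsin(p_z) ≈ 45.23°, λ = atan2(p_y, p_x) ≈ 12.27°.

≈ (45°N, 12°E)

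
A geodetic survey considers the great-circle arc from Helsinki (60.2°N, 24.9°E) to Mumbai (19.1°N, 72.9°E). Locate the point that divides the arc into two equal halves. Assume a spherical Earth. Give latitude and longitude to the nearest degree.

≈ 42°N, 57°E

From cos δ = sin φ₁ sin φ₂ + cos φ₁ cos φ₂ cos Δλ, the central angle is δ ≈ 0.930 rad (53.3°).
Interpolate at f = 1/2 with slerp weights a = sin((1−f)δ)/sin δ ≈ 0.559, b = sin(fδ)/sin δ ≈ 0.559.
p = a·p₁ + b·p₂ ≈ (0.408, 0.622, 0.668); φ = arcsin(p_z) ≈ 41.94°, λ = atan2(p_y, p_x) ≈ 56.78°.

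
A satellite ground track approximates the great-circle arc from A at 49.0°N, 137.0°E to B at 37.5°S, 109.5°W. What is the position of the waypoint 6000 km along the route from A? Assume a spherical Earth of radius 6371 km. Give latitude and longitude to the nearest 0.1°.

From cos δ = sin φ₁ sin φ₂ + cos φ₁ cos φ₂ cos Δλ, the central angle is δ ≈ 2.301 rad (131.8°). The total great-circle distance is δ·R ≈ 2.301 × 6371 ≈ 14659 km, so the target fraction is f = 6000/14659 ≈ 0.409.
Interpolate at f ≈ 0.409 with slerp weights a = sin((1−f)δ)/sin δ ≈ 1.312, b = sin(fδ)/sin δ ≈ 1.085.
p = a·p₁ + b·p₂ ≈ (-0.917, -0.224, 0.330); φ = arcsin(p_z) ≈ 19.25°, λ = atan2(p_y, p_x) ≈ -166.24°.

≈ 19.2°N, 166.2°W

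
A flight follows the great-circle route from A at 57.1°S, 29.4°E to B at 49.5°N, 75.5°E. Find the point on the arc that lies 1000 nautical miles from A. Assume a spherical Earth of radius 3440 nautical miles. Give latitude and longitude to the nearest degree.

≈ 42°S, 41°E

Write both endpoints as unit vectors p₁, p₂ with components (cos φ cos λ, cos φ sin λ, sin φ).
The central angle between the endpoints is δ = arccos(p₁·p₂) ≈ 1.976 rad (113.2°). The total great-circle distance is δ·R ≈ 1.976 × 3440 ≈ 6796 nmi, so the target fraction is f = 1000/6796 ≈ 0.147.
Interpolate at f ≈ 0.147 with slerp weights a = sin((1−f)δ)/sin δ ≈ 1.081, b = sin(fδ)/sin δ ≈ 0.312.
p = a·p₁ + b·p₂ ≈ (0.562, 0.484, -0.670); φ = arcsin(p_z) ≈ -42.10°, λ = atan2(p_y, p_x) ≈ 40.74°.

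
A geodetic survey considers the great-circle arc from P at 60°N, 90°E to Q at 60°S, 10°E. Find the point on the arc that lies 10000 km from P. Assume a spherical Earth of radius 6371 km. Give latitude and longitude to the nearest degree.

The haversine formula gives a central angle δ ≈ 2.355 rad (135.0°) between the endpoints. The total great-circle distance is δ·R ≈ 2.355 × 6371 ≈ 15007 km, so the target fraction is f = 10000/15007 ≈ 0.666.
Interpolate at f ≈ 0.666 with slerp weights a = sin((1−f)δ)/sin δ ≈ 1.000, b = sin(fδ)/sin δ ≈ 1.413.
p = a·p₁ + b·p₂ ≈ (0.696, 0.623, -0.358); φ = arcsin(p_z) ≈ -20.98°, λ = atan2(p_y, p_x) ≈ 41.82°.

≈ 21°S, 42°E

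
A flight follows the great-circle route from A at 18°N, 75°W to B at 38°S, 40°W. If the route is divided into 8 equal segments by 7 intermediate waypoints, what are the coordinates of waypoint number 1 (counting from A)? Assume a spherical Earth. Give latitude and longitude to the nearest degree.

≈ 11°N, 71°W

Write both endpoints as unit vectors p₁, p₂ with components (cos φ cos λ, cos φ sin λ, sin φ).
The central angle between the endpoints is δ = arccos(p₁·p₂) ≈ 1.133 rad (64.9°).
Interpolate at f = 1/8 with slerp weights a = sin((1−f)δ)/sin δ ≈ 0.924, b = sin(fδ)/sin δ ≈ 0.156.
p = a·p₁ + b·p₂ ≈ (0.322, -0.928, 0.190); φ = arcsin(p_z) ≈ 10.93°, λ = atan2(p_y, p_x) ≈ -70.89°.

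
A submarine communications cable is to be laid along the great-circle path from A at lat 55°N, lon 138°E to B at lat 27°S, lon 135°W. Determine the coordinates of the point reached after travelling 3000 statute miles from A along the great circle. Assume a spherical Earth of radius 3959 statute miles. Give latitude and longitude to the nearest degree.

≈ lat 28°N, lon 174°W

Convert each endpoint to a unit vector on the sphere (x = cos φ cos λ, y = cos φ sin λ, z = sin φ).
The central angle between the endpoints is δ = arccos(p₁·p₂) ≈ 1.923 rad (110.2°). The total great-circle distance is δ·R ≈ 1.923 × 3959 ≈ 7614 mi, so the target fraction is f = 3000/7614 ≈ 0.394.
Interpolate at f ≈ 0.394 with slerp weights a = sin((1−f)δ)/sin δ ≈ 0.979, b = sin(fδ)/sin δ ≈ 0.732.
p = a·p₁ + b·p₂ ≈ (-0.879, -0.086, 0.470); φ = arcsin(p_z) ≈ 28.01°, λ = atan2(p_y, p_x) ≈ -174.44°.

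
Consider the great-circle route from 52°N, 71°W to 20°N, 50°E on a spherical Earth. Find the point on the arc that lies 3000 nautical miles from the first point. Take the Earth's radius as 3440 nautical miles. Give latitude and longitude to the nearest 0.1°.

The haversine formula gives a central angle δ ≈ 1.599 rad (91.6°) between the endpoints. The total great-circle distance is δ·R ≈ 1.599 × 3440 ≈ 5501 nmi, so the target fraction is f = 3000/5501 ≈ 0.545.
Interpolate at f ≈ 0.545 with slerp weights a = sin((1−f)δ)/sin δ ≈ 0.665, b = sin(fδ)/sin δ ≈ 0.766.
p = a·p₁ + b·p₂ ≈ (0.596, 0.164, 0.786); φ = arcsin(p_z) ≈ 51.82°, λ = atan2(p_y, p_x) ≈ 15.41°.

≈ 51.8°N, 15.4°E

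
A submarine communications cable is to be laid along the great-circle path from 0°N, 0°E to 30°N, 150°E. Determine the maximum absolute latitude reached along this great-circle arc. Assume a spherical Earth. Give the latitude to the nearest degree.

≈ 49°N

The great circle lies in the plane with unit normal n̂ = (p₁ × p₂)/|p₁ × p₂|.
Here n̂_z ≈ +0.655; the vertex latitude is φ_max = arccos|n̂_z| ≈ 49.1°.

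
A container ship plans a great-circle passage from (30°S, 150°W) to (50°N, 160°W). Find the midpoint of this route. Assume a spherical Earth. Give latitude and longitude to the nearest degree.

Convert each endpoint to a unit vector on the sphere (x = cos φ cos λ, y = cos φ sin λ, z = sin φ).
The central angle between the endpoints is δ = arccos(p₁·p₂) ≈ 1.405 rad (80.5°).
Interpolate at f = 1/2 with slerp weights a = sin((1−f)δ)/sin δ ≈ 0.655, b = sin(fδ)/sin δ ≈ 0.655.
p = a·p₁ + b·p₂ ≈ (-0.887, -0.428, 0.174); φ = arcsin(p_z) ≈ 10.04°, λ = atan2(p_y, p_x) ≈ -154.26°.

≈ (10°N, 154°W)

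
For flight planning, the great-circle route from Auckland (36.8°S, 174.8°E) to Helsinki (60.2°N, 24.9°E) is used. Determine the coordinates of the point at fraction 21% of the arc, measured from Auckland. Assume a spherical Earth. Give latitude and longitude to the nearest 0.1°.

Write both endpoints as unit vectors p₁, p₂ with components (cos φ cos λ, cos φ sin λ, sin φ).
The central angle between the endpoints is δ = arccos(p₁·p₂) ≈ 2.614 rad (149.8°).
Interpolate at f = 0.21 with slerp weights a = sin((1−f)δ)/sin δ ≈ 1.749, b = sin(fδ)/sin δ ≈ 1.037.
p = a·p₁ + b·p₂ ≈ (-0.927, 0.344, -0.148); φ = arcsin(p_z) ≈ -8.51°, λ = atan2(p_y, p_x) ≈ 159.65°.

≈ 8.5°S, 159.7°E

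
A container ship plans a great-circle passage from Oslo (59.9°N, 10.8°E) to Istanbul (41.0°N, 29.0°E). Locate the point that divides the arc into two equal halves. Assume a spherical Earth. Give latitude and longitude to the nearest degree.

The haversine formula gives a central angle δ ≈ 0.384 rad (22.0°) between the endpoints.
Interpolate at f = 1/2 with slerp weights a = sin((1−f)δ)/sin δ ≈ 0.509, b = sin(fδ)/sin δ ≈ 0.509.
p = a·p₁ + b·p₂ ≈ (0.587, 0.234, 0.775); φ = arcsin(p_z) ≈ 50.79°, λ = atan2(p_y, p_x) ≈ 21.75°.

≈ 51°N, 22°E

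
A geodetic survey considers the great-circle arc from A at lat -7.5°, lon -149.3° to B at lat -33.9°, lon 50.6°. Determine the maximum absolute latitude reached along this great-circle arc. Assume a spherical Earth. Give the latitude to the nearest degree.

≈ -67°

The great circle lies in the plane with unit normal n̂ = (p₁ × p₂)/|p₁ × p₂|.
Here n̂_z ≈ -0.393; the vertex latitude is φ_max = arccos|n̂_z| ≈ 66.9°.
Check via Clairaut: cos φ_max = |cos φ₁| · sin C = cos(7.5°)·sin(156.7°) ≈ 0.393, again giving ≈ 66.9°.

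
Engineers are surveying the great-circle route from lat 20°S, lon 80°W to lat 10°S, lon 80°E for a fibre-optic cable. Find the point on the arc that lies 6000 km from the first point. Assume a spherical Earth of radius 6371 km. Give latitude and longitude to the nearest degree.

Convert each endpoint to a unit vector on the sphere (x = cos φ cos λ, y = cos φ sin λ, z = sin φ).
The central angle between the endpoints is δ = arccos(p₁·p₂) ≈ 2.515 rad (144.1°). The total great-circle distance is δ·R ≈ 2.515 × 6371 ≈ 16025 km, so the target fraction is f = 6000/16025 ≈ 0.374.
Interpolate at f ≈ 0.374 with slerp weights a = sin((1−f)δ)/sin δ ≈ 1.706, b = sin(fδ)/sin δ ≈ 1.380.
p = a·p₁ + b·p₂ ≈ (0.514, -0.241, -0.823); φ = arcsin(p_z) ≈ -55.39°, λ = atan2(p_y, p_x) ≈ -25.10°.

≈ lat 55°S, lon 25°W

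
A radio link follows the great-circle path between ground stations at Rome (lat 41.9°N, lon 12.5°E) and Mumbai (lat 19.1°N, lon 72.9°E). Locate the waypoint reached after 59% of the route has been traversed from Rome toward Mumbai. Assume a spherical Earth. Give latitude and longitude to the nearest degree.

The haversine formula gives a central angle δ ≈ 0.969 rad (55.5°) between the endpoints.
Interpolate at f = 0.59 with slerp weights a = sin((1−f)δ)/sin δ ≈ 0.469, b = sin(fδ)/sin δ ≈ 0.656.
p = a·p₁ + b·p₂ ≈ (0.523, 0.668, 0.528); φ = arcsin(p_z) ≈ 31.89°, λ = atan2(p_y, p_x) ≈ 51.94°.

≈ lat 32°N, lon 52°E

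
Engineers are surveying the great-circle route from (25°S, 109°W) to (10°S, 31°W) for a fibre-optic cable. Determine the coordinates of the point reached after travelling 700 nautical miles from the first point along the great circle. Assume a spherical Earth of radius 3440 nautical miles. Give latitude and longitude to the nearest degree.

Write both endpoints as unit vectors p₁, p₂ with components (cos φ cos λ, cos φ sin λ, sin φ).
The central angle between the endpoints is δ = arccos(p₁·p₂) ≈ 1.309 rad (75.0°). The total great-circle distance is δ·R ≈ 1.309 × 3440 ≈ 4502 nmi, so the target fraction is f = 700/4502 ≈ 0.155.
Interpolate at f ≈ 0.155 with slerp weights a = sin((1−f)δ)/sin δ ≈ 0.925, b = sin(fδ)/sin δ ≈ 0.209.
p = a·p₁ + b·p₂ ≈ (-0.096, -0.899, -0.427); φ = arcsin(p_z) ≈ -25.30°, λ = atan2(p_y, p_x) ≈ -96.12°.

≈ (25°S, 96°W)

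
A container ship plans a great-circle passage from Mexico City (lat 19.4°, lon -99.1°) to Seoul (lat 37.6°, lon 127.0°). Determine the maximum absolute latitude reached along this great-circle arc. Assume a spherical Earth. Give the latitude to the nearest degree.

The great circle lies in the plane with unit normal n̂ = (p₁ × p₂)/|p₁ × p₂|.
Here n̂_z ≈ -0.567; the vertex latitude is φ_max = arccos|n̂_z| ≈ 55.4°.

≈ 55°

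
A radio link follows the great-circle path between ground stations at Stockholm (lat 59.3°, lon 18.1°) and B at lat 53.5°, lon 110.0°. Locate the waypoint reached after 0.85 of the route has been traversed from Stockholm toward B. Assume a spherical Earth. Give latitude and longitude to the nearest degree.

Convert each endpoint to a unit vector on the sphere (x = cos φ cos λ, y = cos φ sin λ, z = sin φ).
The central angle between the endpoints is δ = arccos(p₁·p₂) ≈ 0.821 rad (47.1°).
Interpolate at f = 0.85 with slerp weights a = sin((1−f)δ)/sin δ ≈ 0.168, b = sin(fδ)/sin δ ≈ 0.878.
p = a·p₁ + b·p₂ ≈ (-0.097, 0.517, 0.850); φ = arcsin(p_z) ≈ 58.23°, λ = atan2(p_y, p_x) ≈ 100.64°.

≈ lat 58°, lon 101°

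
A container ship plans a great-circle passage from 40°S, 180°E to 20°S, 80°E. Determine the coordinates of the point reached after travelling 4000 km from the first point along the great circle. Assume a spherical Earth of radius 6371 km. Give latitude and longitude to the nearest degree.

≈ 43°S, 131°E

Convert each endpoint to a unit vector on the sphere (x = cos φ cos λ, y = cos φ sin λ, z = sin φ).
The central angle between the endpoints is δ = arccos(p₁·p₂) ≈ 1.476 rad (84.6°). The total great-circle distance is δ·R ≈ 1.476 × 6371 ≈ 9402 km, so the target fraction is f = 4000/9402 ≈ 0.425.
Interpolate at f ≈ 0.425 with slerp weights a = sin((1−f)δ)/sin δ ≈ 0.753, b = sin(fδ)/sin δ ≈ 0.590.
p = a·p₁ + b·p₂ ≈ (-0.481, 0.546, -0.686); φ = arcsin(p_z) ≈ -43.32°, λ = atan2(p_y, p_x) ≈ 131.36°.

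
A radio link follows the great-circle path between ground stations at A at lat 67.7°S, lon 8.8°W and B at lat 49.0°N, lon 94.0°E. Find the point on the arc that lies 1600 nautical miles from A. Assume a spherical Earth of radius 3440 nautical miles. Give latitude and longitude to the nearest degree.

≈ lat 52°S, lon 36°E

Convert each endpoint to a unit vector on the sphere (x = cos φ cos λ, y = cos φ sin λ, z = sin φ).
The central angle between the endpoints is δ = arccos(p₁·p₂) ≈ 2.424 rad (138.9°). The total great-circle distance is δ·R ≈ 2.424 × 3440 ≈ 8339 nmi, so the target fraction is f = 1600/8339 ≈ 0.192.
Interpolate at f ≈ 0.192 with slerp weights a = sin((1−f)δ)/sin δ ≈ 1.408, b = sin(fδ)/sin δ ≈ 0.682.
p = a·p₁ + b·p₂ ≈ (0.497, 0.365, -0.788); φ = arcsin(p_z) ≈ -51.96°, λ = atan2(p_y, p_x) ≈ 36.29°.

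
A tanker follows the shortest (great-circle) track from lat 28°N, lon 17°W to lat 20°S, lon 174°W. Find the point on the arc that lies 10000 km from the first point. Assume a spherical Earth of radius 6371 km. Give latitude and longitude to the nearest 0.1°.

Write both endpoints as unit vectors p₁, p₂ with components (cos φ cos λ, cos φ sin λ, sin φ).
The central angle between the endpoints is δ = arccos(p₁·p₂) ≈ 2.750 rad (157.6°). The total great-circle distance is δ·R ≈ 2.750 × 6371 ≈ 17520 km, so the target fraction is f = 10000/17520 ≈ 0.571.
Interpolate at f ≈ 0.571 with slerp weights a = sin((1−f)δ)/sin δ ≈ 2.423, b = sin(fδ)/sin δ ≈ 2.620.
p = a·p₁ + b·p₂ ≈ (-0.403, -0.883, 0.241); φ = arcsin(p_z) ≈ 13.97°, λ = atan2(p_y, p_x) ≈ -114.52°.

≈ lat 14.0°N, lon 114.5°W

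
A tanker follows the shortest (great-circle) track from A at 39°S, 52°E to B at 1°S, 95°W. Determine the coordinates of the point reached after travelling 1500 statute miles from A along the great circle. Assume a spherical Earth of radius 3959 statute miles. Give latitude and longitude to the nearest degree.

Write both endpoints as unit vectors p₁, p₂ with components (cos φ cos λ, cos φ sin λ, sin φ).
The central angle between the endpoints is δ = arccos(p₁·p₂) ≈ 2.266 rad (129.8°). The total great-circle distance is δ·R ≈ 2.266 × 3959 ≈ 8972 mi, so the target fraction is f = 1500/8972 ≈ 0.167.
Interpolate at f ≈ 0.167 with slerp weights a = sin((1−f)δ)/sin δ ≈ 1.238, b = sin(fδ)/sin δ ≈ 0.482.
p = a·p₁ + b·p₂ ≈ (0.550, 0.278, -0.787); φ = arcsin(p_z) ≈ -51.94°, λ = atan2(p_y, p_x) ≈ 26.82°.

≈ 52°S, 27°E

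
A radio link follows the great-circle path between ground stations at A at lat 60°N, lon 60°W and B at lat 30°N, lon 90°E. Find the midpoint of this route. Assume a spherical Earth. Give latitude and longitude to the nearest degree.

≈ lat 70°N, lon 60°E

Convert each endpoint to a unit vector on the sphere (x = cos φ cos λ, y = cos φ sin λ, z = sin φ).
The central angle between the endpoints is δ = arccos(p₁·p₂) ≈ 1.513 rad (86.7°).
Interpolate at f = 1/2 with slerp weights a = sin((1−f)δ)/sin δ ≈ 0.687, b = sin(fδ)/sin δ ≈ 0.687.
p = a·p₁ + b·p₂ ≈ (0.172, 0.298, 0.939); φ = arcsin(p_z) ≈ 69.90°, λ = atan2(p_y, p_x) ≈ 60.00°.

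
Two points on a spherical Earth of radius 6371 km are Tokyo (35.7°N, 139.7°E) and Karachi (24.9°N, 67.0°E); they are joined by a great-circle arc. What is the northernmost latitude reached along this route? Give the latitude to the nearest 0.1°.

The great circle lies in the plane with unit normal n̂ = (p₁ × p₂)/|p₁ × p₂|.
Here n̂_z ≈ -0.794; the vertex latitude is φ_max = arccos|n̂_z| ≈ 37.4°.

≈ 37.4°N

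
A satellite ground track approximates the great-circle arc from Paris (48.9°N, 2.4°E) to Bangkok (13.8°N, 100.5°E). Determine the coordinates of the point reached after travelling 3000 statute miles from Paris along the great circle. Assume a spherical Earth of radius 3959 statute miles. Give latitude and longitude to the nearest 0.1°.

≈ 41.7°N, 65.1°E

Convert each endpoint to a unit vector on the sphere (x = cos φ cos λ, y = cos φ sin λ, z = sin φ).
The central angle between the endpoints is δ = arccos(p₁·p₂) ≈ 1.481 rad (84.8°). The total great-circle distance is δ·R ≈ 1.481 × 3959 ≈ 5863 mi, so the target fraction is f = 3000/5863 ≈ 0.512.
Interpolate at f ≈ 0.512 with slerp weights a = sin((1−f)δ)/sin δ ≈ 0.664, b = sin(fδ)/sin δ ≈ 0.690.
p = a·p₁ + b·p₂ ≈ (0.314, 0.677, 0.665); φ = arcsin(p_z) ≈ 41.70°, λ = atan2(p_y, p_x) ≈ 65.11°.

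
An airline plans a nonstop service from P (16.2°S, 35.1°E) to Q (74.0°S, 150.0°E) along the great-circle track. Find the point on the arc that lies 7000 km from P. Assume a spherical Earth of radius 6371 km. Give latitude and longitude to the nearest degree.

≈ (73°S, 84°E)

Write both endpoints as unit vectors p₁, p₂ with components (cos φ cos λ, cos φ sin λ, sin φ).
The central angle between the endpoints is δ = arccos(p₁·p₂) ≈ 1.413 rad (81.0°). The total great-circle distance is δ·R ≈ 1.413 × 6371 ≈ 9005 km, so the target fraction is f = 7000/9005 ≈ 0.777.
Interpolate at f ≈ 0.777 with slerp weights a = sin((1−f)δ)/sin δ ≈ 0.313, b = sin(fδ)/sin δ ≈ 0.902.
p = a·p₁ + b·p₂ ≈ (0.031, 0.297, -0.954); φ = arcsin(p_z) ≈ -72.61°, λ = atan2(p_y, p_x) ≈ 84.06°.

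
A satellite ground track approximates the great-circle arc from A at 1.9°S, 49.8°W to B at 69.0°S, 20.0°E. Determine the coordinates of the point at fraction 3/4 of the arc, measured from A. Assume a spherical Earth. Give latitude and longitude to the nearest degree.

Write both endpoints as unit vectors p₁, p₂ with components (cos φ cos λ, cos φ sin λ, sin φ).
The central angle between the endpoints is δ = arccos(p₁·p₂) ≈ 1.416 rad (81.1°).
Interpolate at f = 3/4 with slerp weights a = sin((1−f)δ)/sin δ ≈ 0.351, b = sin(fδ)/sin δ ≈ 0.884.
p = a·p₁ + b·p₂ ≈ (0.524, -0.159, -0.837); φ = arcsin(p_z) ≈ -56.80°, λ = atan2(p_y, p_x) ≈ -16.93°.

≈ 57°S, 17°W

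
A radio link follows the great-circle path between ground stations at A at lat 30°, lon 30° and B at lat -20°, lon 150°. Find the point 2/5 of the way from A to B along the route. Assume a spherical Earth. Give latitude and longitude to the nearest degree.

≈ lat 16°, lon 83°

The haversine formula gives a central angle δ ≈ 2.187 rad (125.3°) between the endpoints.
Interpolate at f = 2/5 with slerp weights a = sin((1−f)δ)/sin δ ≈ 1.185, b = sin(fδ)/sin δ ≈ 0.940.
p = a·p₁ + b·p₂ ≈ (0.123, 0.955, 0.271); φ = arcsin(p_z) ≈ 15.70°, λ = atan2(p_y, p_x) ≈ 82.65°.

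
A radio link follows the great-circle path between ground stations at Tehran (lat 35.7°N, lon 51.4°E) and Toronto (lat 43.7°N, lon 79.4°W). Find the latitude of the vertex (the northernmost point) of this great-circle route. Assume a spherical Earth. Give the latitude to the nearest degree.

≈ 64°N

The great circle lies in the plane with unit normal n̂ = (p₁ × p₂)/|p₁ × p₂|.
Here n̂_z ≈ -0.445; the vertex latitude is φ_max = arccos|n̂_z| ≈ 63.6°.
Check via Clairaut: cos φ_max = |cos φ₁| · sin C = cos(35.7°)·sin(33.2°) ≈ 0.445, again giving ≈ 63.6°.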